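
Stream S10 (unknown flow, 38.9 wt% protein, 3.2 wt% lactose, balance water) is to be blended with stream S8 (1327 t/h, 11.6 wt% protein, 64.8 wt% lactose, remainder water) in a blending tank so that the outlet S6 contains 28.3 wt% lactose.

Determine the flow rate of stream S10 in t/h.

Let S10 be the unknown flow. Total out = 1327 + S10.
lactose balance: 859.9 + 0.032·S10 = 0.283·(1327 + S10)
(0.032 − 0.283)·S10 = 0.283×1327 − 859.9 = -484.36
S10 = -484.36 / -0.251 = 1929.7 t/h

1930 t/h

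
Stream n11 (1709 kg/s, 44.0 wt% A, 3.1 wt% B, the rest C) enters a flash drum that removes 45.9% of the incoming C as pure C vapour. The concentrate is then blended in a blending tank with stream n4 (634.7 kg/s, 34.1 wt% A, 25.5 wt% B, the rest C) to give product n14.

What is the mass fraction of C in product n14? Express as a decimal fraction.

0.387

Vapour removed = 0.459×0.529×1709 = 414.96 kg/s; concentrate = 1294 kg/s.
C reaching the mixer = 489.1 (from concentrate) + 634.7×0.404 = 745.52 kg/s.
Product flow = 1294 + 634.7 = 1928.7 kg/s; C fraction = 0.387.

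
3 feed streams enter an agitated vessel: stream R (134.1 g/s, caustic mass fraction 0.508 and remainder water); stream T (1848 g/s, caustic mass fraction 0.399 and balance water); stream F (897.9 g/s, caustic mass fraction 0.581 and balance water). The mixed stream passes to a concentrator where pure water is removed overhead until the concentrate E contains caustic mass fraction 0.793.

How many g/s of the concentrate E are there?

caustic entering = 134.1×0.508 + 1848×0.399 + 897.9×0.581 = 1327.2 g/s.
All caustic reports to E, so E = 1327.2/0.793 = 1673.6 g/s.

1674 g/s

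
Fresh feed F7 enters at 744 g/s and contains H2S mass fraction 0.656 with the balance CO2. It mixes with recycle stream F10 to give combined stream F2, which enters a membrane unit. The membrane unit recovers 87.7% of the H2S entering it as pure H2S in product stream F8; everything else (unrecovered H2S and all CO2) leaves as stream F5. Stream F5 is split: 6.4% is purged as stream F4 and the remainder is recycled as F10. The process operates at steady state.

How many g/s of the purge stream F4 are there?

260.3 g/s

CO2 enters only via F7 and leaves only via the purge: 744×0.344 = 0.064×(CO2 in F5), and the membrane unit passes all CO2, so CO2 in F2 = CO2 in F5 = 3999 g/s.
H2S in F2: m_A = 744×0.656 + (1−0.064)·(1−0.877)·m_A, so m_A = 488.06/0.8849 = 551.56 g/s.
F5 = (1−0.877)×551.56 + 3999 = 4066.8 g/s.
Purge F4 = 0.064×4066.8 = 260.28 g/s.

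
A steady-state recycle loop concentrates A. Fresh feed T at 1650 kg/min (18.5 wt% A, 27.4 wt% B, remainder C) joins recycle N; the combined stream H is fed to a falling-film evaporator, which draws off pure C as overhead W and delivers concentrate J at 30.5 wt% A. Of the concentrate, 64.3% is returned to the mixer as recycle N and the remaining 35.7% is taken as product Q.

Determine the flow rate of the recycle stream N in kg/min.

Overall A balance (none leaves overhead): A in fresh feed = A in product, i.e. 1650×0.185 = (1−0.643)·J·0.305.
J = 305.25/(0.305×0.357) = 2803.4 kg/min.
Recycle N = 0.643×2803.4 = 1802.6 kg/min.

1803 kg/min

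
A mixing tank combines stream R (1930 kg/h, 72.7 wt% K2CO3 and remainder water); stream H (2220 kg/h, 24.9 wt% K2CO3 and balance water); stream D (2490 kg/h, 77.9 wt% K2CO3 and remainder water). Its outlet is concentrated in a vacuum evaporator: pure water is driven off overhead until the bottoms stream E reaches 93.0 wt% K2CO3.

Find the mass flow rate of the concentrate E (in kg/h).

K2CO3 entering = 1930×0.727 + 2220×0.249 + 2490×0.779 = 3895.6 kg/h.
All K2CO3 reports to E, so E = 3895.6/0.930 = 4188.8 kg/h.

4189 kg/h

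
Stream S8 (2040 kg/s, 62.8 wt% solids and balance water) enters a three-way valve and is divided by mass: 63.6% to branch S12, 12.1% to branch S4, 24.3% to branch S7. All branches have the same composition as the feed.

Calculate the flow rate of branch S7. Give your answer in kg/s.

Branch S7 flow = 0.243×2040 = 495.72 kg/s.

495.7 kg/s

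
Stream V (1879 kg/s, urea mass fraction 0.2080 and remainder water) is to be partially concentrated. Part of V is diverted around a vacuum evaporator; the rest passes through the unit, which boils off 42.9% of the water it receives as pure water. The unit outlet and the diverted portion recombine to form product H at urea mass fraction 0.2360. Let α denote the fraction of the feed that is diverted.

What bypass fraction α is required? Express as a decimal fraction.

All 1879×0.208 = 390.83 kg/s of urea reaches H, so H = 390.83/0.236 = 1656.1 kg/s and vapour = 222.93 kg/s.
The evaporator receives (1−α)·1879 of feed at 0.792 water and removes 0.429 of that water:
0.429×0.792×(1−α)×1879 = 222.93
(1−α) = 222.93/638.42 = 0.3492;  α = 0.6508.

0.651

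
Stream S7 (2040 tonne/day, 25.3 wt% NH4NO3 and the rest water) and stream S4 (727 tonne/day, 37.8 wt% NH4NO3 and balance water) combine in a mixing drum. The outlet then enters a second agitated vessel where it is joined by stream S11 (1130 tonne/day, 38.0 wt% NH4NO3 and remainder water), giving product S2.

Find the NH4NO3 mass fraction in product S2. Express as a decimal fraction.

0.313

Overall, product flow = 3897 tonne/day.
NH4NO3 in = 2040×0.253 + 727×0.378 + 1130×0.380 = 1220.3 tonne/day.
NH4NO3 fraction in S2 = 0.313.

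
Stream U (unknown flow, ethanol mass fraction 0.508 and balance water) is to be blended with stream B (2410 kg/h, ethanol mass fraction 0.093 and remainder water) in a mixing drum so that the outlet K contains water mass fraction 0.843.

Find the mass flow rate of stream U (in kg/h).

Let U be the unknown flow. Total out = 2410 + U.
water balance: 2185.9 + 0.492·U = 0.843·(2410 + U)
(0.492 − 0.843)·U = 0.843×2410 − 2185.9 = -154.24
U = -154.24 / -0.351 = 439.43 kg/h

439.4 kg/h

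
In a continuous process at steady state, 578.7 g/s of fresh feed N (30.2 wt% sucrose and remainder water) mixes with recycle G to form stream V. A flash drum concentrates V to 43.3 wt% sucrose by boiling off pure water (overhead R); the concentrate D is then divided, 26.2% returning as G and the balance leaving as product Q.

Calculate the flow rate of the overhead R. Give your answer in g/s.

175.1 g/s

Overall sucrose balance (none leaves overhead): sucrose in fresh feed = sucrose in product, i.e. 578.7×0.302 = (1−0.262)·D·0.433.
D = 174.77/(0.433×0.738) = 546.91 g/s.
Recycle G = 0.262×546.91 = 143.29 g/s.
Combined feed V = 578.7 + 143.29 = 721.99 g/s.
Overhead R = V − D = 721.99 − 546.91 = 175.08 g/s.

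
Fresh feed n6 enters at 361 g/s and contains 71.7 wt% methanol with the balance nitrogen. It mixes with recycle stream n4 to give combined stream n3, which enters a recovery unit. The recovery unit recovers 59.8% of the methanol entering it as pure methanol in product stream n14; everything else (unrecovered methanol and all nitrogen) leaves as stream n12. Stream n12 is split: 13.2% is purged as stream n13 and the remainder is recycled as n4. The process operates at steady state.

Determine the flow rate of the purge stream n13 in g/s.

nitrogen enters only via n6 and leaves only via the purge: 361×0.283 = 0.132×(nitrogen in n12), and the recovery unit passes all nitrogen, so nitrogen in n3 = nitrogen in n12 = 773.96 g/s.
methanol in n3: m_A = 361×0.717 + (1−0.132)·(1−0.598)·m_A, so m_A = 258.84/0.6511 = 397.56 g/s.
n12 = (1−0.598)×397.56 + 773.96 = 933.78 g/s.
Purge n13 = 0.132×933.78 = 123.26 g/s.

123.3 g/s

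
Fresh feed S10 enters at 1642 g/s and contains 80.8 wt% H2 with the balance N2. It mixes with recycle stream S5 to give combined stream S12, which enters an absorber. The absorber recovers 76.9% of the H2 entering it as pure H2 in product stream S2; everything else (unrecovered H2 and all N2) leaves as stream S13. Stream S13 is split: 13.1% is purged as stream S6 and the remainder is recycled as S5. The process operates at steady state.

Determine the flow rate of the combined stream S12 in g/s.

4067 g/s

N2 enters only via S10 and leaves only via the purge: 1642×0.192 = 0.131×(N2 in S13), and the absorber passes all N2, so N2 in S12 = N2 in S13 = 2406.6 g/s.
H2 in S12: m_A = 1642×0.808 + (1−0.131)·(1−0.769)·m_A, so m_A = 1326.7/0.7993 = 1660 g/s.
S12 = 1660 + 2406.6 = 4066.5 g/s.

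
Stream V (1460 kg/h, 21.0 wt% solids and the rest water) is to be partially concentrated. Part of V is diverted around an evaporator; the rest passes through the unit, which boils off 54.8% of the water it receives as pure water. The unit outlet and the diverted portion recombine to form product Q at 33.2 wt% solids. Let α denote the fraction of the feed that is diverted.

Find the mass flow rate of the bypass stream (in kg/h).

220.7 kg/h

All 1460×0.210 = 306.6 kg/h of solids reaches Q, so Q = 306.6/0.332 = 923.49 kg/h and vapour = 536.51 kg/h.
The evaporator receives (1−α)·1460 of feed at 0.790 water and removes 0.548 of that water:
0.548×0.790×(1−α)×1460 = 536.51
(1−α) = 536.51/632.06 = 0.8488;  α = 0.1512.
Bypass flow = 0.1512×1460 = 220.73 kg/h.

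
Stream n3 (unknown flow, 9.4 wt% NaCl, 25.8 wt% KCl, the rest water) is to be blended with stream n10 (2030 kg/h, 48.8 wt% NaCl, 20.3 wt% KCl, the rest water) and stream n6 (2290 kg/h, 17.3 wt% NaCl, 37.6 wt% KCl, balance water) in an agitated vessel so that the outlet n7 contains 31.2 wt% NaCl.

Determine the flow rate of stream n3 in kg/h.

178.8 kg/h

Let n3 be the unknown flow. Total out = 4320 + n3.
NaCl balance: 1386.8 + 0.094·n3 = 0.312·(4320 + n3)
(0.094 − 0.312)·n3 = 0.312×4320 − 1386.8 = -38.97
n3 = -38.97 / -0.218 = 178.76 kg/h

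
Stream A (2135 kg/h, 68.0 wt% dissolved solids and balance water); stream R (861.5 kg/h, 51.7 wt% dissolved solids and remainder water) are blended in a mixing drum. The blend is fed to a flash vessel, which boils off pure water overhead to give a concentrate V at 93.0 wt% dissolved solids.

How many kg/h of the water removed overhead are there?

dissolved solids entering = 2135×0.680 + 861.5×0.517 = 1897.2 kg/h.
All dissolved solids reports to V, so V = 1897.2/0.930 = 2040 kg/h.
Total feed = 2996.5 kg/h; overhead = 2996.5 − 2040 = 956.5 kg/h.

956.5 kg/h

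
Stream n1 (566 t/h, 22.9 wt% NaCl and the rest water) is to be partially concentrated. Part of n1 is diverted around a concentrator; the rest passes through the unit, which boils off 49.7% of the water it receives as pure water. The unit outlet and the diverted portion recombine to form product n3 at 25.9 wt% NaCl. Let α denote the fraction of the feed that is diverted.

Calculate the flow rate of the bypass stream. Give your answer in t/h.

All 566×0.229 = 129.61 t/h of NaCl reaches n3, so n3 = 129.61/0.259 = 500.44 t/h and vapour = 65.56 t/h.
The evaporator receives (1−α)·566 of feed at 0.771 water and removes 0.497 of that water:
0.497×0.771×(1−α)×566 = 65.56
(1−α) = 65.56/216.88 = 0.3023;  α = 0.6977.
Bypass flow = 0.6977×566 = 394.91 t/h.

394.9 t/h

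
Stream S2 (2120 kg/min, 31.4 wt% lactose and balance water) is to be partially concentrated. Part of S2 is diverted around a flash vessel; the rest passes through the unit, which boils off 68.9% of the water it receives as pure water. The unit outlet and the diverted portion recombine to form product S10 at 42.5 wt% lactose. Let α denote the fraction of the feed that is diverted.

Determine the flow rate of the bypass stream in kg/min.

948.5 kg/min

All 2120×0.314 = 665.68 kg/min of lactose reaches S10, so S10 = 665.68/0.425 = 1566.3 kg/min and vapour = 553.69 kg/min.
The evaporator receives (1−α)·2120 of feed at 0.686 water and removes 0.689 of that water:
0.689×0.686×(1−α)×2120 = 553.69
(1−α) = 553.69/1002 = 0.5526;  α = 0.4474.
Bypass flow = 0.4474×2120 = 948.54 kg/min.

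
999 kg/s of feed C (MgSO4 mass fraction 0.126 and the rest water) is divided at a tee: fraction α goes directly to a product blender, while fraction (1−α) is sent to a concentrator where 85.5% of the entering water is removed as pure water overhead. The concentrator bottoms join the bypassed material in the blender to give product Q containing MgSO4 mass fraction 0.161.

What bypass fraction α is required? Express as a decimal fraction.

0.709

All 999×0.126 = 125.87 kg/s of MgSO4 reaches Q, so Q = 125.87/0.161 = 781.83 kg/s and vapour = 217.17 kg/s.
The evaporator receives (1−α)·999 of feed at 0.874 water and removes 0.855 of that water:
0.855×0.874×(1−α)×999 = 217.17
(1−α) = 217.17/746.52 = 0.2909;  α = 0.7091.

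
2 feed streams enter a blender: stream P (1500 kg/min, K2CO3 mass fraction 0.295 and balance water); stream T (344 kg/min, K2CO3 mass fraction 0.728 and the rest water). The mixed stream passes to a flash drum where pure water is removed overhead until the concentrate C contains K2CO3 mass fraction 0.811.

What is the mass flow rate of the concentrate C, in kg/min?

854.4 kg/min

K2CO3 entering = 1500×0.295 + 344×0.728 = 692.93 kg/min.
All K2CO3 reports to C, so C = 692.93/0.811 = 854.42 kg/min.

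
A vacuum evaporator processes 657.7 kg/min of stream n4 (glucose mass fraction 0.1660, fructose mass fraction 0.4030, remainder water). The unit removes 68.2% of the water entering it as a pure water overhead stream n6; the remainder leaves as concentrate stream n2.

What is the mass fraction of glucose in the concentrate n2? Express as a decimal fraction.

0.2351

glucose is not removed: 657.7×0.166 = 109.18 kg/min of glucose enters n2.
water entering = 657.7×0.431 = 283.47 kg/min; overhead removed = 0.682×283.47 = 193.33 kg/min.
Concentrate = 657.7 − 193.33 = 464.37 kg/min.
Mass fraction = 109.18/464.37 = 0.2351.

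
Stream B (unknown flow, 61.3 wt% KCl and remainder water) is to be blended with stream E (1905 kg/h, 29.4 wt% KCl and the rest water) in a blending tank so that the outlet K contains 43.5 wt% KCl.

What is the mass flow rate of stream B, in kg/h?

Let B be the unknown flow. Total out = 1905 + B.
KCl balance: 560.07 + 0.613·B = 0.435·(1905 + B)
(0.613 − 0.435)·B = 0.435×1905 − 560.07 = 268.61
B = 268.61 / 0.178 = 1509 kg/h

1509 kg/h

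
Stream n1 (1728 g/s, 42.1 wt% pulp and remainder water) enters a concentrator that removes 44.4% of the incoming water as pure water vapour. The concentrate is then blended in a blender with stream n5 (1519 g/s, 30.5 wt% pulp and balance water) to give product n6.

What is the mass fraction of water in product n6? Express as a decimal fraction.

Vapour removed = 0.444×0.579×1728 = 444.23 g/s; concentrate = 1283.8 g/s.
water reaching the mixer = 556.28 (from concentrate) + 1519×0.695 = 1612 g/s.
Product flow = 1283.8 + 1519 = 2802.8 g/s; water fraction = 0.5751.

0.5751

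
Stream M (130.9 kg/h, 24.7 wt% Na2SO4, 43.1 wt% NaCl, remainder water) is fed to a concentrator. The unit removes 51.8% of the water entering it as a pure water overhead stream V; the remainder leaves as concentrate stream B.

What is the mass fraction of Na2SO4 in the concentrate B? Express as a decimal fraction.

Na2SO4 is not removed: 130.9×0.247 = 32.332 kg/h of Na2SO4 enters B.
water entering = 130.9×0.322 = 42.15 kg/h; overhead removed = 0.518×42.15 = 21.834 kg/h.
Concentrate = 130.9 − 21.834 = 109.07 kg/h.
Mass fraction = 32.332/109.07 = 0.2964.

0.2964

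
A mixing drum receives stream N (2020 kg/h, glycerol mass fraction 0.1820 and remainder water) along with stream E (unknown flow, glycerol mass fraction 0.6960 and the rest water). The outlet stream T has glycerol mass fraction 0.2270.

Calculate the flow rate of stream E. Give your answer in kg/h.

193.8 kg/h

Let E be the unknown flow. Total out = 2020 + E.
glycerol balance: 367.64 + 0.696·E = 0.227·(2020 + E)
(0.696 − 0.227)·E = 0.227×2020 − 367.64 = 90.9
E = 90.9 / 0.469 = 193.82 kg/h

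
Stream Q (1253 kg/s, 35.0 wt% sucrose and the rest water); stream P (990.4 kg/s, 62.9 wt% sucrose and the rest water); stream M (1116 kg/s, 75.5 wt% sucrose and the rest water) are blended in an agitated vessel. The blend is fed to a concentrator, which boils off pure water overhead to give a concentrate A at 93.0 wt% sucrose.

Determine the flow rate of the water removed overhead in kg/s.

sucrose entering = 1253×0.350 + 990.4×0.629 + 1116×0.755 = 1904.1 kg/s.
All sucrose reports to A, so A = 1904.1/0.930 = 2047.4 kg/s.
Total feed = 3359.4 kg/s; overhead = 3359.4 − 2047.4 = 1312 kg/s.

1312 kg/s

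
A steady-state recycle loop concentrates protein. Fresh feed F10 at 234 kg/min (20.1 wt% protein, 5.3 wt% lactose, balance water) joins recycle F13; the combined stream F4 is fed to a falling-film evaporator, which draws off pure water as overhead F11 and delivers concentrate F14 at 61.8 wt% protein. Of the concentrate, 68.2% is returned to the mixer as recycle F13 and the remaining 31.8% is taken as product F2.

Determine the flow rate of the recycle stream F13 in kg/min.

163.2 kg/min

Overall protein balance (none leaves overhead): protein in fresh feed = protein in product, i.e. 234×0.201 = (1−0.682)·F14·0.618.
F14 = 47.034/(0.618×0.318) = 239.33 kg/min.
Recycle F13 = 0.682×239.33 = 163.22 kg/min.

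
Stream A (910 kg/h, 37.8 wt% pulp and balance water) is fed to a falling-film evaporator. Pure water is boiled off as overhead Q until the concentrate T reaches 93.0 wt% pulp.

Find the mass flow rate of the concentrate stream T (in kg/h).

369.9 kg/h

pulp is conserved: 910×0.378 = 343.98 kg/h all reports to the concentrate.
Concentrate = 343.98/(target fraction) = 369.87 kg/h.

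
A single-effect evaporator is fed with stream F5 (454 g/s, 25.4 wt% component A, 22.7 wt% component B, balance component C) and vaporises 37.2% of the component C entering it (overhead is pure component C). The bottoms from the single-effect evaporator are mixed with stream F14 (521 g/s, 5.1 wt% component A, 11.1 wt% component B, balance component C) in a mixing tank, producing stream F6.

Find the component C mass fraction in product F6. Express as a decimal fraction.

0.6588

Vapour removed = 0.372×0.519×454 = 87.653 g/s; concentrate = 366.35 g/s.
component C reaching the mixer = 147.97 (from concentrate) + 521×0.838 = 584.57 g/s.
Product flow = 366.35 + 521 = 887.35 g/s; component C fraction = 0.6588.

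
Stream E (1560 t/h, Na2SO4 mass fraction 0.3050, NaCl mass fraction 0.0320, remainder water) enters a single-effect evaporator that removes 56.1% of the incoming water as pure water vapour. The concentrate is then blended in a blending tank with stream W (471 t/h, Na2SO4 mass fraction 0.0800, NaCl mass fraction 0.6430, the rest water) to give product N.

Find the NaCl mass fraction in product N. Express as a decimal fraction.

Vapour removed = 0.561×0.663×1560 = 580.23 t/h; concentrate = 979.77 t/h.
NaCl reaching the mixer = 49.92 (from concentrate) + 471×0.643 = 352.77 t/h.
Product flow = 979.77 + 471 = 1450.8 t/h; NaCl fraction = 0.2432.

0.2432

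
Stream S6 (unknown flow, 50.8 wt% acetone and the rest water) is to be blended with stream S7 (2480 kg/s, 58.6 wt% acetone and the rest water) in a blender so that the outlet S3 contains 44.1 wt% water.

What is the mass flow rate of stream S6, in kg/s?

Let S6 be the unknown flow. Total out = 2480 + S6.
water balance: 1026.7 + 0.492·S6 = 0.441·(2480 + S6)
(0.492 − 0.441)·S6 = 0.441×2480 − 1026.7 = 66.96
S6 = 66.96 / 0.051 = 1312.9 kg/s

1313 kg/s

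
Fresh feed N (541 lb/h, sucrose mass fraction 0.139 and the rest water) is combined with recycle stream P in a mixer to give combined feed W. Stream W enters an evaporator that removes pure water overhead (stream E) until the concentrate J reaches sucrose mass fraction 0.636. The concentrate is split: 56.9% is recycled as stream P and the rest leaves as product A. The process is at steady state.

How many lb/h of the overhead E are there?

Overall sucrose balance (none leaves overhead): sucrose in fresh feed = sucrose in product, i.e. 541×0.139 = (1−0.569)·J·0.636.
J = 75.199/(0.636×0.431) = 274.33 lb/h.
Recycle P = 0.569×274.33 = 156.1 lb/h.
Combined feed W = 541 + 156.1 = 697.1 lb/h.
Overhead E = W − J = 697.1 − 274.33 = 422.76 lb/h.

422.8 lb/h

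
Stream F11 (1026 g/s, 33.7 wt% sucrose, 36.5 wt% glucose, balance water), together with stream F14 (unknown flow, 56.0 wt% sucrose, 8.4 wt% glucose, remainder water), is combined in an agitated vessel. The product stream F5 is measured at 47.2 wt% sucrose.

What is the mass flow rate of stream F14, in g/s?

Let F14 be the unknown flow. Total out = 1026 + F14.
sucrose balance: 345.76 + 0.560·F14 = 0.472·(1026 + F14)
(0.560 − 0.472)·F14 = 0.472×1026 − 345.76 = 138.51
F14 = 138.51 / 0.088 = 1574 g/s

1574 g/s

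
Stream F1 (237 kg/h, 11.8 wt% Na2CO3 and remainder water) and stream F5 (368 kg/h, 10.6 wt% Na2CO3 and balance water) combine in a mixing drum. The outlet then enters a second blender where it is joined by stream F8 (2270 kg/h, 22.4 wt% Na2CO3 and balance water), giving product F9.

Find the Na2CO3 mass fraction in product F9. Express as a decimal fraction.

0.2002

Overall, product flow = 2875 kg/h.
Na2CO3 in = 237×0.118 + 368×0.106 + 2270×0.224 = 575.45 kg/h.
Na2CO3 fraction in F9 = 0.2002.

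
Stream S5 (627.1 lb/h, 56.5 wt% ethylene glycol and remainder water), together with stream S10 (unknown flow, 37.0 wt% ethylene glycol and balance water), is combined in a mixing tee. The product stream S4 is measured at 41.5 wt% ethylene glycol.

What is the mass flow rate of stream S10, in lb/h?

2090 lb/h

Let S10 be the unknown flow. Total out = 627.1 + S10.
ethylene glycol balance: 354.31 + 0.370·S10 = 0.415·(627.1 + S10)
(0.370 − 0.415)·S10 = 0.415×627.1 − 354.31 = -94.065
S10 = -94.065 / -0.045 = 2090.3 lb/h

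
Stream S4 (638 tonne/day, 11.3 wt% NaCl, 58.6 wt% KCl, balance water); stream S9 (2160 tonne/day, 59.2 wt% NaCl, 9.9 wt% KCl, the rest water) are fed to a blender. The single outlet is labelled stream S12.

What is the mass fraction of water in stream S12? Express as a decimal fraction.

Total flow out = 638 + 2160 = 2798 tonne/day.
water in = 638×0.301 + 2160×0.309 = 859.48 tonne/day.
water mass fraction in S12 = 859.48/2798 = 0.3072.

0.3072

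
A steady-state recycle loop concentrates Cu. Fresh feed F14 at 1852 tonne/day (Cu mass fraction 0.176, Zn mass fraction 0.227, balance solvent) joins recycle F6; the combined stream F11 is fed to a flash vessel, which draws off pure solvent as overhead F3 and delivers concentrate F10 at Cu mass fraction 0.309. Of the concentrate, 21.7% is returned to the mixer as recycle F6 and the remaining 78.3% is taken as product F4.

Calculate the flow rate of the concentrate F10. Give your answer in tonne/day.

1347 tonne/day

Overall Cu balance (none leaves overhead): Cu in fresh feed = Cu in product, i.e. 1852×0.176 = (1−0.217)·F10·0.309.
F10 = 325.95/(0.309×0.783) = 1347.2 tonne/day.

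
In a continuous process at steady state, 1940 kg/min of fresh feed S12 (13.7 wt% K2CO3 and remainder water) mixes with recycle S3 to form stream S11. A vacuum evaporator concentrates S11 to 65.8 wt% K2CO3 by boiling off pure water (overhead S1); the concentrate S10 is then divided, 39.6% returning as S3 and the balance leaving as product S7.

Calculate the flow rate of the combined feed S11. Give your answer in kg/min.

2205 kg/min

Overall K2CO3 balance (none leaves overhead): K2CO3 in fresh feed = K2CO3 in product, i.e. 1940×0.137 = (1−0.396)·S10·0.658.
S10 = 265.78/(0.658×0.604) = 668.74 kg/min.
Recycle S3 = 0.396×668.74 = 264.82 kg/min.
Combined feed S11 = 1940 + 264.82 = 2204.8 kg/min.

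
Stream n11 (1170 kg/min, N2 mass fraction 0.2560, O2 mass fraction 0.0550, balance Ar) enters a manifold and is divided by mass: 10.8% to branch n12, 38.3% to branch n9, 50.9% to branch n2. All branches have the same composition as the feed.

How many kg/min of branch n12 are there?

Branch n12 flow = 0.108×1170 = 126.36 kg/min.

126.4 kg/min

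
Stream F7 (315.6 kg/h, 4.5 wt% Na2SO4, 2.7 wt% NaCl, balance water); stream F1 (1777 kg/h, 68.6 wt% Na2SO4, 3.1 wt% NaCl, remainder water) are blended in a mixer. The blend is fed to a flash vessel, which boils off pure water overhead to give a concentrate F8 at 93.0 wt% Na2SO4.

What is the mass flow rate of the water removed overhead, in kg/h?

766.6 kg/h

Na2SO4 entering = 315.6×0.045 + 1777×0.686 = 1233.2 kg/h.
All Na2SO4 reports to F8, so F8 = 1233.2/0.930 = 1326 kg/h.
Total feed = 2092.6 kg/h; overhead = 2092.6 − 1326 = 766.55 kg/h.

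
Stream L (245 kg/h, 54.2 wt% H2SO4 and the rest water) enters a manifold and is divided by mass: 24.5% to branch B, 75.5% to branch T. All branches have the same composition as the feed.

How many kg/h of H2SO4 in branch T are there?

100.3 kg/h

Branch T total = 0.755×245 = 184.97 kg/h.
H2SO4 in T = 0.542×184.97 = 100.26 kg/h.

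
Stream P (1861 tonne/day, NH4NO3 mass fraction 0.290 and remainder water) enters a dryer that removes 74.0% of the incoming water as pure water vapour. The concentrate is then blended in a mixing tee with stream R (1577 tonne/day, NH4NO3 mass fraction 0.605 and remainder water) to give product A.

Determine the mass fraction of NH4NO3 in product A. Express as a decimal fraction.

Vapour removed = 0.740×0.710×1861 = 977.77 tonne/day; concentrate = 883.23 tonne/day.
NH4NO3 reaching the mixer = 539.69 (from concentrate) + 1577×0.605 = 1493.8 tonne/day.
Product flow = 883.23 + 1577 = 2460.2 tonne/day; NH4NO3 fraction = 0.607.

0.607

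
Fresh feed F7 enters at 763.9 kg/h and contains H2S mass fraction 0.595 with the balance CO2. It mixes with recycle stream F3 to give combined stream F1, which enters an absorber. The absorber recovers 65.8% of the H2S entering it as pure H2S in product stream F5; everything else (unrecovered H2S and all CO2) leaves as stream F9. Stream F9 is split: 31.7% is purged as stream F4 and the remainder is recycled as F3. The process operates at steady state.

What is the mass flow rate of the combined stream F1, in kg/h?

CO2 enters only via F7 and leaves only via the purge: 763.9×0.405 = 0.317×(CO2 in F9), and the absorber passes all CO2, so CO2 in F1 = CO2 in F9 = 975.96 kg/h.
H2S in F1: m_A = 763.9×0.595 + (1−0.317)·(1−0.658)·m_A, so m_A = 454.52/0.7664 = 593.05 kg/h.
F1 = 593.05 + 975.96 = 1569 kg/h.

1569 kg/h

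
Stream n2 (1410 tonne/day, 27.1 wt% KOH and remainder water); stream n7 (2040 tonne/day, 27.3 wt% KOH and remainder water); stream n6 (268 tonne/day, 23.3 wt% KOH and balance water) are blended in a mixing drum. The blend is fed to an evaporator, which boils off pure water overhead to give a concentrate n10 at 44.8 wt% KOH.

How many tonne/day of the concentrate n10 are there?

2235 tonne/day

KOH entering = 1410×0.271 + 2040×0.273 + 268×0.233 = 1001.5 tonne/day.
All KOH reports to n10, so n10 = 1001.5/0.448 = 2235.4 tonne/day.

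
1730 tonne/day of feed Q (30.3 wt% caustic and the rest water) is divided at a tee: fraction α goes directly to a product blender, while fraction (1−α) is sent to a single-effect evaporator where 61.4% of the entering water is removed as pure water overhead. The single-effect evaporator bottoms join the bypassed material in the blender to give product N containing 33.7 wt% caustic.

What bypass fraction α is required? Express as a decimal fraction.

All 1730×0.303 = 524.19 tonne/day of caustic reaches N, so N = 524.19/0.337 = 1555.5 tonne/day and vapour = 174.54 tonne/day.
The evaporator receives (1−α)·1730 of feed at 0.697 water and removes 0.614 of that water:
0.614×0.697×(1−α)×1730 = 174.54
(1−α) = 174.54/740.37 = 0.2357;  α = 0.7643.

0.764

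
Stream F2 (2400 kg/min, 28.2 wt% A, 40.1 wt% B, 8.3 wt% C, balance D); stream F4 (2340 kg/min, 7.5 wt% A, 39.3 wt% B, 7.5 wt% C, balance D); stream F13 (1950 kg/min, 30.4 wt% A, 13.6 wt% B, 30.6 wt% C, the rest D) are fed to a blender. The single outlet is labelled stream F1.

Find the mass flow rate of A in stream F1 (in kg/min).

A out = A in = 2400×0.282 + 2340×0.075 + 1950×0.304 = 1445.1 kg/min.

1445 kg/min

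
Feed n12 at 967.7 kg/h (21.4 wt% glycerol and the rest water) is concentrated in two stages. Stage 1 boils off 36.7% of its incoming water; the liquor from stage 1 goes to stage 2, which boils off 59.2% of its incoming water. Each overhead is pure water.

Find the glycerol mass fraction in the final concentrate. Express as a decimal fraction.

0.513

water in feed = 967.7×0.786 = 760.61 kg/h.
After stage 1: water left = (1−0.367)×760.61 = 481.47; stream total = 688.56 kg/h.
After stage 2: water left = (1−0.592)×481.47 = 196.44; final concentrate = 403.53 kg/h.
glycerol fraction = 207.09/403.53 = 0.513.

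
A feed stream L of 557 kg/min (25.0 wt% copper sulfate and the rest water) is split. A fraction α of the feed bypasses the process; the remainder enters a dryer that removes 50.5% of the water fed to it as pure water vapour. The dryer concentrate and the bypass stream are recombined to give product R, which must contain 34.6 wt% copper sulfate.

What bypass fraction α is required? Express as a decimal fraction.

All 557×0.250 = 139.25 kg/min of copper sulfate reaches R, so R = 139.25/0.346 = 402.46 kg/min and vapour = 154.54 kg/min.
The evaporator receives (1−α)·557 of feed at 0.750 water and removes 0.505 of that water:
0.505×0.750×(1−α)×557 = 154.54
(1−α) = 154.54/210.96 = 0.7326;  α = 0.2674.

0.267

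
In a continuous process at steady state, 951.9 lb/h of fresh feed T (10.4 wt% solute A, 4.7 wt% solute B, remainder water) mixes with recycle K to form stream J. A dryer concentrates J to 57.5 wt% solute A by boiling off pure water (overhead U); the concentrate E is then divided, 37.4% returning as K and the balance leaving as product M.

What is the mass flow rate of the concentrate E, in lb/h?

Overall solute A balance (none leaves overhead): solute A in fresh feed = solute A in product, i.e. 951.9×0.104 = (1−0.374)·E·0.575.
E = 98.998/(0.575×0.626) = 275.03 lb/h.

275 lb/h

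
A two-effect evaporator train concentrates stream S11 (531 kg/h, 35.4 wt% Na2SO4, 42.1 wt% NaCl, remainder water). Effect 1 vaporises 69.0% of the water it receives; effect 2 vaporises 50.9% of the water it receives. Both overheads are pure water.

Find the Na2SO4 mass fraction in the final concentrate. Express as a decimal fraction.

water in feed = 531×0.225 = 119.48 kg/h.
After stage 1: water left = (1−0.690)×119.48 = 37.037; stream total = 448.56 kg/h.
After stage 2: water left = (1−0.509)×37.037 = 18.185; final concentrate = 429.71 kg/h.
Na2SO4 fraction = 187.97/429.71 = 0.437.

0.437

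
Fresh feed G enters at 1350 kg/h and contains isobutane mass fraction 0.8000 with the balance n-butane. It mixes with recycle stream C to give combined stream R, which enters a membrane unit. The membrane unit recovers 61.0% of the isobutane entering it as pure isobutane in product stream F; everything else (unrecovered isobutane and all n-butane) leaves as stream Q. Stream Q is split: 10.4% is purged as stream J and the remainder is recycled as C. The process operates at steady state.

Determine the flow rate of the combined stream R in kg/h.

n-butane enters only via G and leaves only via the purge: 1350×0.200 = 0.104×(n-butane in Q), and the membrane unit passes all n-butane, so n-butane in R = n-butane in Q = 2596.2 kg/h.
isobutane in R: m_A = 1350×0.800 + (1−0.104)·(1−0.610)·m_A, so m_A = 1080/0.6506 = 1660.1 kg/h.
R = 1660.1 + 2596.2 = 4256.3 kg/h.

4256 kg/h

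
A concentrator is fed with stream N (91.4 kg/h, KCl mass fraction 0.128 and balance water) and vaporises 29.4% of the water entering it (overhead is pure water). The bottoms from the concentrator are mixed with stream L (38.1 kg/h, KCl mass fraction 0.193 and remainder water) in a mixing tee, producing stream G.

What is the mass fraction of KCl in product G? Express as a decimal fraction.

Vapour removed = 0.294×0.872×91.4 = 23.432 kg/h; concentrate = 67.968 kg/h.
KCl reaching the mixer = 11.699 (from concentrate) + 38.1×0.193 = 19.053 kg/h.
Product flow = 67.968 + 38.1 = 106.07 kg/h; KCl fraction = 0.180.

0.180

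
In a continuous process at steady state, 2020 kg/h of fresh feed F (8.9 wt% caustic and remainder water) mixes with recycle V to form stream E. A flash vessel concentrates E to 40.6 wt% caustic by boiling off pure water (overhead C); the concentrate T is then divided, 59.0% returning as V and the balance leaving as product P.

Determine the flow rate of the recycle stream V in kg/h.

637.2 kg/h

Overall caustic balance (none leaves overhead): caustic in fresh feed = caustic in product, i.e. 2020×0.089 = (1−0.590)·T·0.406.
T = 179.78/(0.406×0.410) = 1080 kg/h.
Recycle V = 0.590×1080 = 637.21 kg/h.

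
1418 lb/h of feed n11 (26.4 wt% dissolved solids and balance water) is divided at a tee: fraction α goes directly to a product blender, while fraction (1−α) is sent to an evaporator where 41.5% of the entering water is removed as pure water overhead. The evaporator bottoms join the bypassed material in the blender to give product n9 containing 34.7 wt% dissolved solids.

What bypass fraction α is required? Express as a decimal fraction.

0.217

All 1418×0.264 = 374.35 lb/h of dissolved solids reaches n9, so n9 = 374.35/0.347 = 1078.8 lb/h and vapour = 339.18 lb/h.
The evaporator receives (1−α)·1418 of feed at 0.736 water and removes 0.415 of that water:
0.415×0.736×(1−α)×1418 = 339.18
(1−α) = 339.18/433.11 = 0.7831;  α = 0.2169.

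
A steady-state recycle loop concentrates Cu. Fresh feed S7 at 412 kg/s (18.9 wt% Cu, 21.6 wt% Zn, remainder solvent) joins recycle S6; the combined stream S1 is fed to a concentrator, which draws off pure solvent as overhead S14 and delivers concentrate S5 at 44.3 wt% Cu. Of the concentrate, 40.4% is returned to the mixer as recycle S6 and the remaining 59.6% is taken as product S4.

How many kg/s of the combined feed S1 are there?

531.1 kg/s

Overall Cu balance (none leaves overhead): Cu in fresh feed = Cu in product, i.e. 412×0.189 = (1−0.404)·S5·0.443.
S5 = 77.868/(0.443×0.596) = 294.92 kg/s.
Recycle S6 = 0.404×294.92 = 119.15 kg/s.
Combined feed S1 = 412 + 119.15 = 531.15 kg/s.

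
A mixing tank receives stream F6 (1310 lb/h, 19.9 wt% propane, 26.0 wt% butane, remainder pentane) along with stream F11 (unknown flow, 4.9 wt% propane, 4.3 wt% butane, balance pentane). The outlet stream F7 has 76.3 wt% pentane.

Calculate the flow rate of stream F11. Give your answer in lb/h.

2006 lb/h

Let F11 be the unknown flow. Total out = 1310 + F11.
pentane balance: 708.71 + 0.908·F11 = 0.763·(1310 + F11)
(0.908 − 0.763)·F11 = 0.763×1310 − 708.71 = 290.82
F11 = 290.82 / 0.145 = 2005.7 lb/h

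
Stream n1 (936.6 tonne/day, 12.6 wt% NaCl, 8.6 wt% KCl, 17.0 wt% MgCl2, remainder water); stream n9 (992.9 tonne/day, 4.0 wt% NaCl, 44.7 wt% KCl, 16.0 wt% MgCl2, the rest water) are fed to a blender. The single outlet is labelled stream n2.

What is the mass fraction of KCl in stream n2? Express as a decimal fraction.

0.272

Total flow out = 936.6 + 992.9 = 1929.5 tonne/day.
KCl in = 936.6×0.086 + 992.9×0.447 = 524.37 tonne/day.
KCl mass fraction in n2 = 524.37/1929.5 = 0.272.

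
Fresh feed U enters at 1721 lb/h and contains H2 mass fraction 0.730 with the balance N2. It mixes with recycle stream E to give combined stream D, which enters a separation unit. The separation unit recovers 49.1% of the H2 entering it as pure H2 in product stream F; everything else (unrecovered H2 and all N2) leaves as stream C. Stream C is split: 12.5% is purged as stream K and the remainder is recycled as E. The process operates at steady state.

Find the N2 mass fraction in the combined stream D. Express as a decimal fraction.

N2 enters only via U and leaves only via the purge: 1721×0.270 = 0.125×(N2 in C), and the separation unit passes all N2, so N2 in D = N2 in C = 3717.4 lb/h.
H2 in D: m_A = 1721×0.730 + (1−0.125)·(1−0.491)·m_A, so m_A = 1256.3/0.5546 = 2265.2 lb/h.
D = 2265.2 + 3717.4 = 5982.5 lb/h.
N2 fraction in D = 3717.4/5982.5 = 0.621.

0.621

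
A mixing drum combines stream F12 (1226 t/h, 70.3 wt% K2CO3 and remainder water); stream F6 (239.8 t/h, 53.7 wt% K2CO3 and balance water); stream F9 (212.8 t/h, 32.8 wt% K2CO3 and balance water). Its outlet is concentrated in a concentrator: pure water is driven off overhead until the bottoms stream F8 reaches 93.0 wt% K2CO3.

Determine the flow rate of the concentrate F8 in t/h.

K2CO3 entering = 1226×0.703 + 239.8×0.537 + 212.8×0.328 = 1060.4 t/h.
All K2CO3 reports to F8, so F8 = 1060.4/0.930 = 1140.3 t/h.

1140 t/h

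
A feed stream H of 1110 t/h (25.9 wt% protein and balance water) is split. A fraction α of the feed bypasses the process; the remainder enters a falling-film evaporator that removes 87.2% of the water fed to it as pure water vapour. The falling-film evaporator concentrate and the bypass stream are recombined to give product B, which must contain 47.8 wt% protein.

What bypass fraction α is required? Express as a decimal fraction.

0.291

All 1110×0.259 = 287.49 t/h of protein reaches B, so B = 287.49/0.478 = 601.44 t/h and vapour = 508.56 t/h.
The evaporator receives (1−α)·1110 of feed at 0.741 water and removes 0.872 of that water:
0.872×0.741×(1−α)×1110 = 508.56
(1−α) = 508.56/717.23 = 0.7091;  α = 0.2909.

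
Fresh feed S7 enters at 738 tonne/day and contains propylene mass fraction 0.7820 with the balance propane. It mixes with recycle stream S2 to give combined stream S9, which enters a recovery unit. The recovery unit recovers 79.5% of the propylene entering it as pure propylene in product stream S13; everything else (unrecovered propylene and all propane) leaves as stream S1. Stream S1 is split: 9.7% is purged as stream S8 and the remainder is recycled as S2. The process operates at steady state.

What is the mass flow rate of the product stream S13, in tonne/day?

propylene in S9: m_A = 738×0.782 + (1−0.097)·(1−0.795)·m_A, so m_A = 577.12/0.8149 = 708.22 tonne/day.
Product S13 = 0.795×708.22 = 563.03 tonne/day.

563 tonne/day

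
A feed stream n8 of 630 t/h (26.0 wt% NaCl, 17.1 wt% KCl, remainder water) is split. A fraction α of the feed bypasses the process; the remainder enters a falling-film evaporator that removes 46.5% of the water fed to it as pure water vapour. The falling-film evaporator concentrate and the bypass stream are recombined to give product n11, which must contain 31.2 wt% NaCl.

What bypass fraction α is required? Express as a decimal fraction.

All 630×0.260 = 163.8 t/h of NaCl reaches n11, so n11 = 163.8/0.312 = 525 t/h and vapour = 105 t/h.
The evaporator receives (1−α)·630 of feed at 0.569 water and removes 0.465 of that water:
0.465×0.569×(1−α)×630 = 105
(1−α) = 105/166.69 = 0.6299;  α = 0.3701.

0.370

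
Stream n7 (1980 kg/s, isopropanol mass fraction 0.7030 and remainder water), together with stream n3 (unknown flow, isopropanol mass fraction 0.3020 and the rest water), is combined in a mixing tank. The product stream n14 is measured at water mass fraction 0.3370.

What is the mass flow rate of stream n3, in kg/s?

Let n3 be the unknown flow. Total out = 1980 + n3.
water balance: 588.06 + 0.698·n3 = 0.337·(1980 + n3)
(0.698 − 0.337)·n3 = 0.337×1980 − 588.06 = 79.2
n3 = 79.2 / 0.361 = 219.39 kg/s

219.4 kg/s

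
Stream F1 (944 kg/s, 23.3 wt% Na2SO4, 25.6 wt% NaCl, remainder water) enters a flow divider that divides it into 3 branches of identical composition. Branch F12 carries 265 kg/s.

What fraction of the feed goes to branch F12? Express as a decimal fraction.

Fraction to F12 = 265/944 = 0.2807.

0.281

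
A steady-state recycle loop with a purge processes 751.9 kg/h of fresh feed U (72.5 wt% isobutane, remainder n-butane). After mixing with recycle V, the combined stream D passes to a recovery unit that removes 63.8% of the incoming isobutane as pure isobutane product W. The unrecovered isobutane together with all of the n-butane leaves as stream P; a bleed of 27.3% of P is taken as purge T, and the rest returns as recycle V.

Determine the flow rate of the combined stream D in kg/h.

n-butane enters only via U and leaves only via the purge: 751.9×0.275 = 0.273×(n-butane in P), and the recovery unit passes all n-butane, so n-butane in D = n-butane in P = 757.41 kg/h.
isobutane in D: m_A = 751.9×0.725 + (1−0.273)·(1−0.638)·m_A, so m_A = 545.13/0.7368 = 739.83 kg/h.
D = 739.83 + 757.41 = 1497.2 kg/h.

1497 kg/h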